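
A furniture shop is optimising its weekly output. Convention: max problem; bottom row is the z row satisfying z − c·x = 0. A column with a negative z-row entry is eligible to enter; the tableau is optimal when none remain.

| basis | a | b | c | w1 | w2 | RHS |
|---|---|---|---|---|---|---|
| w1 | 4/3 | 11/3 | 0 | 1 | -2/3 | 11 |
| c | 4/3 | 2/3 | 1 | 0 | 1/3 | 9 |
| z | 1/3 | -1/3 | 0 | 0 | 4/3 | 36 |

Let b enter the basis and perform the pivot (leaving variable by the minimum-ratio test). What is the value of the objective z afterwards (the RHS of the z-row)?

37

Ratio test on column b — row 1: 11/(11/3) = 3; row 2: 9/(2/3) = 27/2. Minimum is 3 at row 1 (w1 leaves); pivot element 11/3.
Pivot on row 1; the z-row RHS becomes 36 − (-1/3)·3 = 37.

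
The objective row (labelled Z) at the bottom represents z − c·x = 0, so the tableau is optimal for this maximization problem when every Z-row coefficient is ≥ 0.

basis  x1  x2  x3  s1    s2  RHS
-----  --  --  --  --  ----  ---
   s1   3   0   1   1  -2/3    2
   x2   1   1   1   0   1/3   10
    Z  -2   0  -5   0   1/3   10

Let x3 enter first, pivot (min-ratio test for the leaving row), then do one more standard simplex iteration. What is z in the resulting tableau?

44

Ratio test on column x3 — row 1: 2/1 = 2; row 2: 10/1 = 10. Minimum is 2 at row 1 (s1 leaves); pivot element 1.
Pivot on row 1; the Z-row RHS becomes 10 − (-5)·2 = 20.
Next entering variable (most negative Z-row entry -3): s2.
Ratio test on column s2 — row 1: entry -2/3 ≤ 0; row 2: 8/1 = 8. Minimum is 8 at row 2 (x2 leaves); pivot element 1.
After the second pivot the Z-row RHS is 20 − (-3)·8 = 44.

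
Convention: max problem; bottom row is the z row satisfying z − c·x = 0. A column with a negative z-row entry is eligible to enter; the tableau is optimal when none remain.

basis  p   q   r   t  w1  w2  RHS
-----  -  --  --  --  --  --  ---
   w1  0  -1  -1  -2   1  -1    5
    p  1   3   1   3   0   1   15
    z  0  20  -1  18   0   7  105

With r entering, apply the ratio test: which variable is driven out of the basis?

p

Column r entries and ratios — w1: -1 ≤ 0, skip; p: 15/1 = 15.
Smallest ratio is 15 in the row of p, so p leaves.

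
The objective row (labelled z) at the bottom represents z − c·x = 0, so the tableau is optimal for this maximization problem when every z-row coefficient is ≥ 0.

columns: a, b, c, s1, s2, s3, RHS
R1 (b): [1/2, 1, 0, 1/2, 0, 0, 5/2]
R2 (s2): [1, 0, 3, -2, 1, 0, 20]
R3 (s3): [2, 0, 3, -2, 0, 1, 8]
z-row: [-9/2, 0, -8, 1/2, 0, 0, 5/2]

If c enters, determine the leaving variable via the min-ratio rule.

Column c entries and ratios — b: 0 ≤ 0, skip; s2: 20/3 = 20/3; s3: 8/3 = 8/3.
Smallest ratio is 8/3 in the row of s3, so s3 leaves.

s3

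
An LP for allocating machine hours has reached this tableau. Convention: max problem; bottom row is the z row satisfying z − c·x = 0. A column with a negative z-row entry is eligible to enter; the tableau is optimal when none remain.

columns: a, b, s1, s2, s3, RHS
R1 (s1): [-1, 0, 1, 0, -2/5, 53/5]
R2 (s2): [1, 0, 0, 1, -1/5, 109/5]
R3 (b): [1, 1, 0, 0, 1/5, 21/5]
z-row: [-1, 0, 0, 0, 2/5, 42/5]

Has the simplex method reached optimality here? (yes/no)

no

The z-row has a negative entry -1 in column a, so it is not optimal.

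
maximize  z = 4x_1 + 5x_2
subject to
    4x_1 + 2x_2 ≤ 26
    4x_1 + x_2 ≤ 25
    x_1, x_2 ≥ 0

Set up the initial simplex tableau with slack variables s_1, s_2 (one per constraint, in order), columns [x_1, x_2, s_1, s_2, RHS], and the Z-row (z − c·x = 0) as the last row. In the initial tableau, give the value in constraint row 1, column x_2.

2

Constraint 1 has coefficient 2 on x_2.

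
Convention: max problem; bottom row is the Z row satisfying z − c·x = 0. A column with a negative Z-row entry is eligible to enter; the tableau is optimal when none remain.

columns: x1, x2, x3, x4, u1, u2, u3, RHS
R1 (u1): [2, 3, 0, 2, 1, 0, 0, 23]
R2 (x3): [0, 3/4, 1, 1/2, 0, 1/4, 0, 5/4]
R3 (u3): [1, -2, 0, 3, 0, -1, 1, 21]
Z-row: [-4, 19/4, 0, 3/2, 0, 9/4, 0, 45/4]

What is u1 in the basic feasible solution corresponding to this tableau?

23

u1 is basic (row 1); its value is the RHS of that row, 23.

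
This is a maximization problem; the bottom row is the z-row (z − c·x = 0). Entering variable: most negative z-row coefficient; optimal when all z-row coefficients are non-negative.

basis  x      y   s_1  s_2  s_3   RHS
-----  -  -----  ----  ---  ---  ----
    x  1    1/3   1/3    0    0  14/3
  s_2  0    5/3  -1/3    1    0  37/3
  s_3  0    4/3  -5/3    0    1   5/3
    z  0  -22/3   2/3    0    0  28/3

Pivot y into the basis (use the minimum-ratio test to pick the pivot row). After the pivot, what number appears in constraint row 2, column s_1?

7/4

Ratio test on column y — row 1: (14/3)/(1/3) = 14; row 2: (37/3)/(5/3) = 37/5; row 3: (5/3)/(4/3) = 5/4. Minimum is 5/4 at row 3 (s_3 leaves); pivot element 4/3.
Divide row 3 by 4/3; eliminate column y from the other rows.
Row 2 update in column s_1: -1/3 − (5/3)·(-5/4) = 7/4.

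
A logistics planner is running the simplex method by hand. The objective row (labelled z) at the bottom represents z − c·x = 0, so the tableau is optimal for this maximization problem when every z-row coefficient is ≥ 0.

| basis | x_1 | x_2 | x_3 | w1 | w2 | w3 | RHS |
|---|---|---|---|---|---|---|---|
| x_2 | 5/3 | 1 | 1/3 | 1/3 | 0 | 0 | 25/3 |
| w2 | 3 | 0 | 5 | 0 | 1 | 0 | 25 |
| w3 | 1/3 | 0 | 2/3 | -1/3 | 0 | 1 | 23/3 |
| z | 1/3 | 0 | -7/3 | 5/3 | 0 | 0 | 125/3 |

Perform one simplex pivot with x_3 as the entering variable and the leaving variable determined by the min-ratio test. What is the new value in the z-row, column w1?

Ratio test on column x_3 — row 1: (25/3)/(1/3) = 25; row 2: 25/5 = 5; row 3: (23/3)/(2/3) = 23/2. Minimum is 5 at row 2 (w2 leaves); pivot element 5.
Divide row 2 by 5; eliminate column x_3 from the other rows.
z-row update in column w1: 5/3 − (-7/3)·0 = 5/3.

5/3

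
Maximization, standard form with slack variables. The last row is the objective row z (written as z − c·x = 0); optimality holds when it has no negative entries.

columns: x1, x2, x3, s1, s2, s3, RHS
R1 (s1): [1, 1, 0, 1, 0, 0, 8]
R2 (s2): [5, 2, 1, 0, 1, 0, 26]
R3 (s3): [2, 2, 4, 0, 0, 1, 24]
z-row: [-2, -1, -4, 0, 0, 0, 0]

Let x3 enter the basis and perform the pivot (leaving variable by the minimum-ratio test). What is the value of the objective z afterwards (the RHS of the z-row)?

24

Ratio test on column x3 — row 1: entry 0 ≤ 0; row 2: 26/1 = 26; row 3: 24/4 = 6. Minimum is 6 at row 3 (s3 leaves); pivot element 4.
Pivot on row 3; the z-row RHS becomes 0 − (-4)·6 = 24.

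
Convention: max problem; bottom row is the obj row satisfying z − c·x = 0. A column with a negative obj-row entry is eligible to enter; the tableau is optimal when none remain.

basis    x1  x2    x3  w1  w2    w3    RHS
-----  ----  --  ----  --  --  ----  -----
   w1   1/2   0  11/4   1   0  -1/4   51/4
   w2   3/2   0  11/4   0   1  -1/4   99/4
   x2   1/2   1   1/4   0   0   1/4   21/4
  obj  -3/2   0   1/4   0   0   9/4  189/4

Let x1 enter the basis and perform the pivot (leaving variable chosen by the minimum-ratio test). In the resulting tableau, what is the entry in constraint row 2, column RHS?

9

Ratio test on column x1 — row 1: (51/4)/(1/2) = 51/2; row 2: (99/4)/(3/2) = 33/2; row 3: (21/4)/(1/2) = 21/2. Minimum is 21/2 at row 3 (x2 leaves); pivot element 1/2.
Divide row 3 by 1/2; eliminate column x1 from the other rows.
Row 2 update in column RHS: 99/4 − (3/2)·(21/2) = 9.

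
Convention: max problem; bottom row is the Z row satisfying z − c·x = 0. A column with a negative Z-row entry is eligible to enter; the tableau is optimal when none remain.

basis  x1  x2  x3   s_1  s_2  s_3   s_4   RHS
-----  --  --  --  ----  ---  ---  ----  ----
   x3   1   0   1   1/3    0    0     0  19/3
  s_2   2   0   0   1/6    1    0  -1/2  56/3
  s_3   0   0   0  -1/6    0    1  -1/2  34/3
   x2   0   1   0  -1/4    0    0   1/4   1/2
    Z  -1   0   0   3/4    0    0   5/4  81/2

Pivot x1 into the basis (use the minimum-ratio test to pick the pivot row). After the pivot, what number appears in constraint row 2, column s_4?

-1/2

Ratio test on column x1 — row 1: (19/3)/1 = 19/3; row 2: (56/3)/2 = 28/3; row 3: entry 0 ≤ 0; row 4: entry 0 ≤ 0. Minimum is 19/3 at row 1 (x3 leaves); pivot element 1.
Divide row 1 by 1; eliminate column x1 from the other rows.
Row 2 update in column s_4: -1/2 − 2·0 = -1/2.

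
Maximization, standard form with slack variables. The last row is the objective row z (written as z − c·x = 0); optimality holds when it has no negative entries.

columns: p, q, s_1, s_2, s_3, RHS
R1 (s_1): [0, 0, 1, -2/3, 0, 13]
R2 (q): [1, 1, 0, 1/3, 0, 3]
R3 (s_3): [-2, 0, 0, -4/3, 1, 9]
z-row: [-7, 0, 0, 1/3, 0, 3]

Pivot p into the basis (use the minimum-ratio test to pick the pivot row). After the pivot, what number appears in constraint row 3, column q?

Ratio test on column p — row 1: entry 0 ≤ 0; row 2: 3/1 = 3; row 3: entry -2 ≤ 0. Minimum is 3 at row 2 (q leaves); pivot element 1.
Divide row 2 by 1; eliminate column p from the other rows.
Row 3 update in column q: 0 − (-2)·1 = 2.

2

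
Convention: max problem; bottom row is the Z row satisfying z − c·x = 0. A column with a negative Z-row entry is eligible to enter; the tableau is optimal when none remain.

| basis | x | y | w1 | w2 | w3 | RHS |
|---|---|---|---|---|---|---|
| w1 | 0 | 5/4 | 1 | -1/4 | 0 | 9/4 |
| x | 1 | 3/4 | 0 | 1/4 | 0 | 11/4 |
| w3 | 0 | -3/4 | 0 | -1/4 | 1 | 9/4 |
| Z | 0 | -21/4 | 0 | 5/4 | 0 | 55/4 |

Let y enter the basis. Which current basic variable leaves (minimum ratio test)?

Column y entries and ratios — w1: (9/4)/(5/4) = 9/5; x: (11/4)/(3/4) = 11/3; w3: -3/4 ≤ 0, skip.
Smallest ratio is 9/5 in the row of w1, so w1 leaves.

w1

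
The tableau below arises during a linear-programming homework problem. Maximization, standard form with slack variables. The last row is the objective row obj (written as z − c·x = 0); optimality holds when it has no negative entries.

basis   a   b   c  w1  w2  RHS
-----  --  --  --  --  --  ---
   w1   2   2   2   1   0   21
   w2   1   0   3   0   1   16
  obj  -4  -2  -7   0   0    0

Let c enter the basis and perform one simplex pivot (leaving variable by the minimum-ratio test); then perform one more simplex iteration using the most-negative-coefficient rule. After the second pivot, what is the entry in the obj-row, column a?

-1/3

Ratio test on column c — row 1: 21/2 = 21/2; row 2: 16/3 = 16/3. Minimum is 16/3 at row 2 (w2 leaves); pivot element 3.
Divide row 2 by 3; eliminate column c from the other rows.
Second iteration: most negative obj-row entry is -2 in column b, so b enters.
Ratio test on column b — row 1: (31/3)/2 = 31/6; row 2: entry 0 ≤ 0. Minimum is 31/6 at row 1 (w1 leaves); pivot element 2.
Divide row 1 by 2; eliminate column b from the other rows.
After both pivots, the entry at the obj-row, column a is -1/3.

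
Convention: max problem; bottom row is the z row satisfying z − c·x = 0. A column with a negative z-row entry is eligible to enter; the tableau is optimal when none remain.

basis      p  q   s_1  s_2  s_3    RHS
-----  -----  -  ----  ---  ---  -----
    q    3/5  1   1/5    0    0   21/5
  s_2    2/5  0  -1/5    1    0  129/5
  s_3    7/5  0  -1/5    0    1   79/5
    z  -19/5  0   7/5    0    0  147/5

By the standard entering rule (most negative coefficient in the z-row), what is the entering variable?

p

Negative z-row entries: p: -19/5.
The most negative is -19/5 in column p, so p enters.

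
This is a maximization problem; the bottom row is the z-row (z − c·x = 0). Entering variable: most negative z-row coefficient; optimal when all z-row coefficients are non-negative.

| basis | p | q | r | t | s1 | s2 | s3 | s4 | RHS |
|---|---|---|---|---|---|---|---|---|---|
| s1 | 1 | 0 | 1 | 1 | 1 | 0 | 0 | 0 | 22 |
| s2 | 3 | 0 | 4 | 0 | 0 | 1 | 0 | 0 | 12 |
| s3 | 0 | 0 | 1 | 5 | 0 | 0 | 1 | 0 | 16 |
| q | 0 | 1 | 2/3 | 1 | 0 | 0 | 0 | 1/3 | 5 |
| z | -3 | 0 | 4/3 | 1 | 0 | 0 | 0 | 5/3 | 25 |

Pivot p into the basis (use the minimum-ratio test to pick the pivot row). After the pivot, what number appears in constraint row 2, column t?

0

Ratio test on column p — row 1: 22/1 = 22; row 2: 12/3 = 4; row 3: entry 0 ≤ 0; row 4: entry 0 ≤ 0. Minimum is 4 at row 2 (s2 leaves); pivot element 3.
Divide row 2 by 3; eliminate column p from the other rows.
In the new row 2, the t entry is the old entry divided by the pivot: 0/3 = 0.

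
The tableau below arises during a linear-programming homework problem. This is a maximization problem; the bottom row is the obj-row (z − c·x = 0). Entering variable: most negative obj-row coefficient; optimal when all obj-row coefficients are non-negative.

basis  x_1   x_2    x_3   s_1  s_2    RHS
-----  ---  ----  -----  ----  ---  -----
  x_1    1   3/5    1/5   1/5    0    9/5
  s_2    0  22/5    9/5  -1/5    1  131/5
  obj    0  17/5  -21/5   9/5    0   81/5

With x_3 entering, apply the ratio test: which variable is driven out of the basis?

x_1

Column x_3 entries and ratios — x_1: (9/5)/(1/5) = 9; s_2: (131/5)/(9/5) = 131/9.
Smallest ratio is 9 in the row of x_1, so x_1 leaves.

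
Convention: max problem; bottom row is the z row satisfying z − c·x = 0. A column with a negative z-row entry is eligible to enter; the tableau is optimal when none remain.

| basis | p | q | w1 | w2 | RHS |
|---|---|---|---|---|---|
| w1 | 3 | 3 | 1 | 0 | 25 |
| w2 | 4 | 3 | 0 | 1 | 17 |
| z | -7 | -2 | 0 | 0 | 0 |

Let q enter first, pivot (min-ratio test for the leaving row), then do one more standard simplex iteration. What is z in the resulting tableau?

119/4

Ratio test on column q — row 1: 25/3 = 25/3; row 2: 17/3 = 17/3. Minimum is 17/3 at row 2 (w2 leaves); pivot element 3.
Pivot on row 2; the z-row RHS becomes 0 − (-2)·(17/3) = 34/3.
Next entering variable (most negative z-row entry -13/3): p.
Ratio test on column p — row 1: entry -1 ≤ 0; row 2: (17/3)/(4/3) = 17/4. Minimum is 17/4 at row 2 (q leaves); pivot element 4/3.
After the second pivot the z-row RHS is 34/3 − (-13/3)·(17/4) = 119/4.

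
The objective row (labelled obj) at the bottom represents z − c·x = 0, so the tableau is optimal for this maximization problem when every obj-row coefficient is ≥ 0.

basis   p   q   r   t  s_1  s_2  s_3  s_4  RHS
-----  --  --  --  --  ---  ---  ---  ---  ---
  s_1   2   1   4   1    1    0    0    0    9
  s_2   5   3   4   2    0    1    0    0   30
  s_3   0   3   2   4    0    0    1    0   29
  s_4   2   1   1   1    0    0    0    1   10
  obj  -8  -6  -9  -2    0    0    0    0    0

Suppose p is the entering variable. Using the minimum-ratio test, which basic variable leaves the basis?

Column p entries and ratios — s_1: 9/2 = 9/2; s_2: 30/5 = 6; s_3: 0 ≤ 0, skip; s_4: 10/2 = 5.
Smallest ratio is 9/2 in the row of s_1, so s_1 leaves.

s_1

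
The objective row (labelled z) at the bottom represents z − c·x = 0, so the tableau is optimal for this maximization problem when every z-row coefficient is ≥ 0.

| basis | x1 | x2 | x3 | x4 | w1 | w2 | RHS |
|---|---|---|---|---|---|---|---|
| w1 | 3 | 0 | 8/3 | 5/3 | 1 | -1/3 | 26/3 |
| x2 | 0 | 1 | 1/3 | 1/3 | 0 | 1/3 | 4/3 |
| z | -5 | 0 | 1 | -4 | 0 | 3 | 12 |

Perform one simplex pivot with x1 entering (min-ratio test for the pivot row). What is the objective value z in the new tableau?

Ratio test on column x1 — row 1: (26/3)/3 = 26/9; row 2: entry 0 ≤ 0. Minimum is 26/9 at row 1 (w1 leaves); pivot element 3.
Pivot on row 1; the z-row RHS becomes 12 − (-5)·(26/9) = 238/9.

238/9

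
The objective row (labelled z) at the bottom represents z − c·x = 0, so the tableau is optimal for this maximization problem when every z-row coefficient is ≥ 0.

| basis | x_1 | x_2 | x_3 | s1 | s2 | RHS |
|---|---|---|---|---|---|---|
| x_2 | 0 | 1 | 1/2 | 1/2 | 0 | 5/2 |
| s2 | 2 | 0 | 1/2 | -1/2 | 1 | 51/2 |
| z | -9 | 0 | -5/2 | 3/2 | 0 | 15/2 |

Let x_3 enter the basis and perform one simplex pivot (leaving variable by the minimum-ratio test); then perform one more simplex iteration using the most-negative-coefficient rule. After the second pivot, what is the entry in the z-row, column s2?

Ratio test on column x_3 — row 1: (5/2)/(1/2) = 5; row 2: (51/2)/(1/2) = 51. Minimum is 5 at row 1 (x_2 leaves); pivot element 1/2.
Divide row 1 by 1/2; eliminate column x_3 from the other rows.
Second iteration: most negative z-row entry is -9 in column x_1, so x_1 enters.
Ratio test on column x_1 — row 1: entry 0 ≤ 0; row 2: 23/2 = 23/2. Minimum is 23/2 at row 2 (s2 leaves); pivot element 2.
Divide row 2 by 2; eliminate column x_1 from the other rows.
After both pivots, the entry at the z-row, column s2 is 9/2.

9/2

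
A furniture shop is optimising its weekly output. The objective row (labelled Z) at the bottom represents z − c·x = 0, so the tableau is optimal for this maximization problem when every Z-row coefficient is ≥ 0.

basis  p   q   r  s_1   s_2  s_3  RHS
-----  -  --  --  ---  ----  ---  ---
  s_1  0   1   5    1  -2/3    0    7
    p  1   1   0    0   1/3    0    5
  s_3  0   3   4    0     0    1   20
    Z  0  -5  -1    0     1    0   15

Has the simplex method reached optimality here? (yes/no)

The Z-row has a negative entry -5 in column q, so it is not optimal.

no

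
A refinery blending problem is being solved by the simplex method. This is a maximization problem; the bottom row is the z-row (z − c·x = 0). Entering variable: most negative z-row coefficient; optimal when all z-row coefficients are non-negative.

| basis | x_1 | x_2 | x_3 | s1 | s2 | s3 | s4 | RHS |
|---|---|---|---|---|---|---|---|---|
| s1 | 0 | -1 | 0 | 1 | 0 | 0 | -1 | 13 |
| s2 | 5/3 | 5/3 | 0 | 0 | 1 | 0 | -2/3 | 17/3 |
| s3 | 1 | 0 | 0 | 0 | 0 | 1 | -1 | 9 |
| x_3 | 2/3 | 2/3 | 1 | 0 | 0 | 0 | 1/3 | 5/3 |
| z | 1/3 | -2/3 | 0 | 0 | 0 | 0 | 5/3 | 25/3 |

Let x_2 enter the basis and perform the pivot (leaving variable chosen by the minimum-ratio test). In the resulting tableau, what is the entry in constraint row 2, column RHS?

Ratio test on column x_2 — row 1: entry -1 ≤ 0; row 2: (17/3)/(5/3) = 17/5; row 3: entry 0 ≤ 0; row 4: (5/3)/(2/3) = 5/2. Minimum is 5/2 at row 4 (x_3 leaves); pivot element 2/3.
Divide row 4 by 2/3; eliminate column x_2 from the other rows.
Row 2 update in column RHS: 17/3 − (5/3)·(5/2) = 3/2.

3/2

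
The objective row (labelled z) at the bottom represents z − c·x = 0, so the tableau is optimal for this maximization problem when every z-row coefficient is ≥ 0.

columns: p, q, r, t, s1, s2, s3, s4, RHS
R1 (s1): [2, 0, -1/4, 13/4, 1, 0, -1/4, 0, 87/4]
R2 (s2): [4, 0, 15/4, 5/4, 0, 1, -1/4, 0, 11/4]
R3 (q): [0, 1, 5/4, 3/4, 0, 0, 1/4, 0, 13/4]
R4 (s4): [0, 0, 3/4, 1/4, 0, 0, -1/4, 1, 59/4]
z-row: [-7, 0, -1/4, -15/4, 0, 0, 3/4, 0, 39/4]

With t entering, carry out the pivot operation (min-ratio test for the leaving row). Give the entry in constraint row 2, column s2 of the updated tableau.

Ratio test on column t — row 1: (87/4)/(13/4) = 87/13; row 2: (11/4)/(5/4) = 11/5; row 3: (13/4)/(3/4) = 13/3; row 4: (59/4)/(1/4) = 59. Minimum is 11/5 at row 2 (s2 leaves); pivot element 5/4.
Divide row 2 by 5/4; eliminate column t from the other rows.
In the new row 2, the s2 entry is the old entry divided by the pivot: 1/(5/4) = 4/5.

4/5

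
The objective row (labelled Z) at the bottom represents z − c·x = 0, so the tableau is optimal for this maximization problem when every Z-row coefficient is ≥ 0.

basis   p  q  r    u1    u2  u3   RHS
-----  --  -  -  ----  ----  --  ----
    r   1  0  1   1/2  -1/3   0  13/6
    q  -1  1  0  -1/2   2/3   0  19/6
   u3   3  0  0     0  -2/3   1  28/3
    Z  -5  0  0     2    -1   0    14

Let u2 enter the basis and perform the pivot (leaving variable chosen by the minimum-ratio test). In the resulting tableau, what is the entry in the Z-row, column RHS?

Ratio test on column u2 — row 1: entry -1/3 ≤ 0; row 2: (19/6)/(2/3) = 19/4; row 3: entry -2/3 ≤ 0. Minimum is 19/4 at row 2 (q leaves); pivot element 2/3.
Divide row 2 by 2/3; eliminate column u2 from the other rows.
Z-row update in column RHS: 14 − (-1)·(19/4) = 75/4.

75/4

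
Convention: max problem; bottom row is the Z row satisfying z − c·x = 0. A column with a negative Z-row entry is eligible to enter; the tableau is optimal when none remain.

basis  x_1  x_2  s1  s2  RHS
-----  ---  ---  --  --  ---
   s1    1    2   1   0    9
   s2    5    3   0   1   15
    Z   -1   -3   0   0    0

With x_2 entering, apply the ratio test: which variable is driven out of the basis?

s1

Column x_2 entries and ratios — s1: 9/2 = 9/2; s2: 15/3 = 5.
Smallest ratio is 9/2 in the row of s1, so s1 leaves.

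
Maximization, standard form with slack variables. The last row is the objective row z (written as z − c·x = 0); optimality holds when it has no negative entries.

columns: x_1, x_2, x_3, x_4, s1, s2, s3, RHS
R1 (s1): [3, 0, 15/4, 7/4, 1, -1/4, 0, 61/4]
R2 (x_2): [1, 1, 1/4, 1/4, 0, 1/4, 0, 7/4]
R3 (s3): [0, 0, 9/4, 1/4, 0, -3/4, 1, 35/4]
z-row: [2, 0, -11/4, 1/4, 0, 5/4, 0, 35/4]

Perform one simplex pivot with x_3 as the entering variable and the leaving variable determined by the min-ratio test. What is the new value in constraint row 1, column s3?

-5/3

Ratio test on column x_3 — row 1: (61/4)/(15/4) = 61/15; row 2: (7/4)/(1/4) = 7; row 3: (35/4)/(9/4) = 35/9. Minimum is 35/9 at row 3 (s3 leaves); pivot element 9/4.
Divide row 3 by 9/4; eliminate column x_3 from the other rows.
Row 1 update in column s3: 0 − (15/4)·(4/9) = -5/3.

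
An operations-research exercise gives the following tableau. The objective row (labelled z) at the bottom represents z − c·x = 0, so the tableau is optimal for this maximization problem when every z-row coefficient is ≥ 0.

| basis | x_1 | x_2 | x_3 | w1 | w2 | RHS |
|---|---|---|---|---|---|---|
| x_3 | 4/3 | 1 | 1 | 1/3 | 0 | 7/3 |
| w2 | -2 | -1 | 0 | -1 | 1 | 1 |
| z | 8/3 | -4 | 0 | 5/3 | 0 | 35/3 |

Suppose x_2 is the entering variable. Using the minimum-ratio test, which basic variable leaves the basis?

Column x_2 entries and ratios — x_3: (7/3)/1 = 7/3; w2: -1 ≤ 0, skip.
Smallest ratio is 7/3 in the row of x_3, so x_3 leaves.

x_3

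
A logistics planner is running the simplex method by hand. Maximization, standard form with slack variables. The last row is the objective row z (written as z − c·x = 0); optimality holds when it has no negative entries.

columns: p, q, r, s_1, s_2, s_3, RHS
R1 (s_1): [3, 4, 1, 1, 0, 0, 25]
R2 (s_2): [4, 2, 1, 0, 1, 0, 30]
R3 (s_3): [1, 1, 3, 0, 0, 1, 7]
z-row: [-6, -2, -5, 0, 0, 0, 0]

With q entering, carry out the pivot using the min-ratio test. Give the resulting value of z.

Ratio test on column q — row 1: 25/4 = 25/4; row 2: 30/2 = 15; row 3: 7/1 = 7. Minimum is 25/4 at row 1 (s_1 leaves); pivot element 4.
Pivot on row 1; the z-row RHS becomes 0 − (-2)·(25/4) = 25/2.

25/2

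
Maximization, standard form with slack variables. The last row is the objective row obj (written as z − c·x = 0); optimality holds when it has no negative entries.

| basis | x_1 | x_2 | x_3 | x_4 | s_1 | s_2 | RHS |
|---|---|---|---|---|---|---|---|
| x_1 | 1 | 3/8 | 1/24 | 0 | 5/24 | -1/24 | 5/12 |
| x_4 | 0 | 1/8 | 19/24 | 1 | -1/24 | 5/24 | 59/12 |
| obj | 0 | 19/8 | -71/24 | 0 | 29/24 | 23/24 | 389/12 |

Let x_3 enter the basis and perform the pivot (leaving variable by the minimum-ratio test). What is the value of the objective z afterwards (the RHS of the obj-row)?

965/19

Ratio test on column x_3 — row 1: (5/12)/(1/24) = 10; row 2: (59/12)/(19/24) = 118/19. Minimum is 118/19 at row 2 (x_4 leaves); pivot element 19/24.
Pivot on row 2; the obj-row RHS becomes 389/12 − (-71/24)·(118/19) = 965/19.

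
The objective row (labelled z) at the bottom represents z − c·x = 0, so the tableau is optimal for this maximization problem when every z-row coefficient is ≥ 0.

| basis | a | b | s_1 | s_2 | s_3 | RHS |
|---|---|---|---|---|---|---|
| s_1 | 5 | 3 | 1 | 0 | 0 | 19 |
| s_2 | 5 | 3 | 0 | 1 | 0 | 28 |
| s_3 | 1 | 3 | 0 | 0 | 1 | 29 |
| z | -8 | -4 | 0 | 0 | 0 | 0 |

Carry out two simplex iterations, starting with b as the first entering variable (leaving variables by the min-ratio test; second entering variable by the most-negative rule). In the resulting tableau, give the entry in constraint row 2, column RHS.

9

Ratio test on column b — row 1: 19/3 = 19/3; row 2: 28/3 = 28/3; row 3: 29/3 = 29/3. Minimum is 19/3 at row 1 (s_1 leaves); pivot element 3.
Divide row 1 by 3; eliminate column b from the other rows.
Second iteration: most negative z-row entry is -4/3 in column a, so a enters.
Ratio test on column a — row 1: (19/3)/(5/3) = 19/5; row 2: entry 0 ≤ 0; row 3: entry -4 ≤ 0. Minimum is 19/5 at row 1 (b leaves); pivot element 5/3.
Divide row 1 by 5/3; eliminate column a from the other rows.
After both pivots, the entry at constraint row 2, column RHS is 9.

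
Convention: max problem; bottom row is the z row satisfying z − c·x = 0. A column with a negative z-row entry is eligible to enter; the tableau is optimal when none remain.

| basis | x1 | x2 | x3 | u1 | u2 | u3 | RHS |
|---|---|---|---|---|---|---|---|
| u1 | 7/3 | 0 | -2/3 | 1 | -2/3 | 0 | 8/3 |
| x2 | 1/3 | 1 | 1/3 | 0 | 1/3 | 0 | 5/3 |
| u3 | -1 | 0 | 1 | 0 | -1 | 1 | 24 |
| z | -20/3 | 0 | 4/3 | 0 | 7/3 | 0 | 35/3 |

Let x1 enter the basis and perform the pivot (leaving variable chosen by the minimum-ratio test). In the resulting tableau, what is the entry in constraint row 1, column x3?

-2/7

Ratio test on column x1 — row 1: (8/3)/(7/3) = 8/7; row 2: (5/3)/(1/3) = 5; row 3: entry -1 ≤ 0. Minimum is 8/7 at row 1 (u1 leaves); pivot element 7/3.
Divide row 1 by 7/3; eliminate column x1 from the other rows.
In the new row 1, the x3 entry is the old entry divided by the pivot: (-2/3)/(7/3) = -2/7.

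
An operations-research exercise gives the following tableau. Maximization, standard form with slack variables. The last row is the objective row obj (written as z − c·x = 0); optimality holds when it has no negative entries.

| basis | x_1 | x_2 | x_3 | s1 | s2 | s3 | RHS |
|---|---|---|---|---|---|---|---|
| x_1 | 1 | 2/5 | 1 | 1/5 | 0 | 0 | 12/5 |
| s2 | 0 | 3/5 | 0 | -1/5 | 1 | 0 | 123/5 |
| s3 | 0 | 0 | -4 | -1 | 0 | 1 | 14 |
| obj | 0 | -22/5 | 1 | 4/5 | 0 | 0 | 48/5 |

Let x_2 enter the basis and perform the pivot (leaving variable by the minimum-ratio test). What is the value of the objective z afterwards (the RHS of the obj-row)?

36

Ratio test on column x_2 — row 1: (12/5)/(2/5) = 6; row 2: (123/5)/(3/5) = 41; row 3: entry 0 ≤ 0. Minimum is 6 at row 1 (x_1 leaves); pivot element 2/5.
Pivot on row 1; the obj-row RHS becomes 48/5 − (-22/5)·6 = 36.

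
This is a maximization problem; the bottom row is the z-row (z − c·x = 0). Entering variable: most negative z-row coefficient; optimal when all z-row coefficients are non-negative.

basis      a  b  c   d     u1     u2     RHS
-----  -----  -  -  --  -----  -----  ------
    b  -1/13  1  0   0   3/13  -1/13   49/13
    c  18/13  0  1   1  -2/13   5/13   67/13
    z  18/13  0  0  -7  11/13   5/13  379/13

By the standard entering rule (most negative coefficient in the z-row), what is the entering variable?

Negative z-row entries: d: -7.
The most negative is -7 in column d, so d enters.

d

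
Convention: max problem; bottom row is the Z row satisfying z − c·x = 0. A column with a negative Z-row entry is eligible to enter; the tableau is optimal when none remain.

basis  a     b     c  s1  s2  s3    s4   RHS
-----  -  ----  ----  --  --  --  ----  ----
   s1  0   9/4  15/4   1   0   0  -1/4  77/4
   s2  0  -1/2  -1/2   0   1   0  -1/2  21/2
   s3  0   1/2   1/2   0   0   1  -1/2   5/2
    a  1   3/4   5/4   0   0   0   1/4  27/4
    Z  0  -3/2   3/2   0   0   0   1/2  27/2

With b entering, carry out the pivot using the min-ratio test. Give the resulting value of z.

21

Ratio test on column b — row 1: (77/4)/(9/4) = 77/9; row 2: entry -1/2 ≤ 0; row 3: (5/2)/(1/2) = 5; row 4: (27/4)/(3/4) = 9. Minimum is 5 at row 3 (s3 leaves); pivot element 1/2.
Pivot on row 3; the Z-row RHS becomes 27/2 − (-3/2)·5 = 21.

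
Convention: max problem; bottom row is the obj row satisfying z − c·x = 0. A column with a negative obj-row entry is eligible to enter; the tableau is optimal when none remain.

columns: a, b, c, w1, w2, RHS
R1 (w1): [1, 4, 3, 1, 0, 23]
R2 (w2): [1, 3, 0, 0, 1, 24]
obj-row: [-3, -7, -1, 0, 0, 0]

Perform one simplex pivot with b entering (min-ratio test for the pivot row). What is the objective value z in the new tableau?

161/4

Ratio test on column b — row 1: 23/4 = 23/4; row 2: 24/3 = 8. Minimum is 23/4 at row 1 (w1 leaves); pivot element 4.
Pivot on row 1; the obj-row RHS becomes 0 − (-7)·(23/4) = 161/4.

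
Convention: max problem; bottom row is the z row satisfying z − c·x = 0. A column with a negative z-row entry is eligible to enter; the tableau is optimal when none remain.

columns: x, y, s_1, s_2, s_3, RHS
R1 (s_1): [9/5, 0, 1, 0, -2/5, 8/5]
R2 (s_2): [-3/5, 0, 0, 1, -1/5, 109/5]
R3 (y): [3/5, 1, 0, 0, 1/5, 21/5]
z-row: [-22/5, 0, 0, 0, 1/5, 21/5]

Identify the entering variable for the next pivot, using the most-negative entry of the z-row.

x

Negative z-row entries: x: -22/5.
The most negative is -22/5 in column x, so x enters.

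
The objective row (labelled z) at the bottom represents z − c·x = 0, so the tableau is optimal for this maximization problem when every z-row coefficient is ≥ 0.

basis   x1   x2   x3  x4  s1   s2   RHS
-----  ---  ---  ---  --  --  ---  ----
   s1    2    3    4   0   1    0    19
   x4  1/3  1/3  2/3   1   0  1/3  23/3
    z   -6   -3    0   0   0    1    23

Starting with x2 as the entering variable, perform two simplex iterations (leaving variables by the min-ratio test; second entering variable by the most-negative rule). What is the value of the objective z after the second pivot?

Ratio test on column x2 — row 1: 19/3 = 19/3; row 2: (23/3)/(1/3) = 23. Minimum is 19/3 at row 1 (s1 leaves); pivot element 3.
Pivot on row 1; the z-row RHS becomes 23 − (-3)·(19/3) = 42.
Next entering variable (most negative z-row entry -4): x1.
Ratio test on column x1 — row 1: (19/3)/(2/3) = 19/2; row 2: (50/9)/(1/9) = 50. Minimum is 19/2 at row 1 (x2 leaves); pivot element 2/3.
After the second pivot the z-row RHS is 42 − (-4)·(19/2) = 80.

80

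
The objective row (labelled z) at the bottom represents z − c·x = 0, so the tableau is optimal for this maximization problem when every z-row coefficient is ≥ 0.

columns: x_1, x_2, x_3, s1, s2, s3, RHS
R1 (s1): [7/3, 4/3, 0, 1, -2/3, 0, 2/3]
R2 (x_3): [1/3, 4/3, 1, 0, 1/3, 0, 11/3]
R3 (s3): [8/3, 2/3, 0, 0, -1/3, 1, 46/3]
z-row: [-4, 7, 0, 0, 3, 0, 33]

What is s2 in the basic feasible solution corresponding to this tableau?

0

s2 is not in the basis, so in the current basic feasible solution s2 = 0.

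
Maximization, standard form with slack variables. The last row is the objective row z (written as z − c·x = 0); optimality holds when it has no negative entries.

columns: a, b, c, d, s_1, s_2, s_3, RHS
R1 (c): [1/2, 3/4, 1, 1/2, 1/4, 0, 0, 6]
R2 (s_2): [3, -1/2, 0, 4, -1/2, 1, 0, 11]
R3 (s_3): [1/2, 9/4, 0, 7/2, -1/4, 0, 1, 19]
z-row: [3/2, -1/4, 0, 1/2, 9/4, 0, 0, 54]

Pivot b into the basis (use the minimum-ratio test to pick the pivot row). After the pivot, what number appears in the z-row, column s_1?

Ratio test on column b — row 1: 6/(3/4) = 8; row 2: entry -1/2 ≤ 0; row 3: 19/(9/4) = 76/9. Minimum is 8 at row 1 (c leaves); pivot element 3/4.
Divide row 1 by 3/4; eliminate column b from the other rows.
z-row update in column s_1: 9/4 − (-1/4)·(1/3) = 7/3.

7/3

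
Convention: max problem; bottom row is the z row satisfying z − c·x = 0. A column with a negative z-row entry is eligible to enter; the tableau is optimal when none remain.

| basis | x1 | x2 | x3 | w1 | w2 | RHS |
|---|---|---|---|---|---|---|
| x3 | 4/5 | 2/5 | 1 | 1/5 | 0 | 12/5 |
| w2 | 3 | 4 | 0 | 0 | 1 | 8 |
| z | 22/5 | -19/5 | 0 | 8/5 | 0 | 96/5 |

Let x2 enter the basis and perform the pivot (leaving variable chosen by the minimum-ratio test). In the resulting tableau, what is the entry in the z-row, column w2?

19/20

Ratio test on column x2 — row 1: (12/5)/(2/5) = 6; row 2: 8/4 = 2. Minimum is 2 at row 2 (w2 leaves); pivot element 4.
Divide row 2 by 4; eliminate column x2 from the other rows.
z-row update in column w2: 0 − (-19/5)·(1/4) = 19/20.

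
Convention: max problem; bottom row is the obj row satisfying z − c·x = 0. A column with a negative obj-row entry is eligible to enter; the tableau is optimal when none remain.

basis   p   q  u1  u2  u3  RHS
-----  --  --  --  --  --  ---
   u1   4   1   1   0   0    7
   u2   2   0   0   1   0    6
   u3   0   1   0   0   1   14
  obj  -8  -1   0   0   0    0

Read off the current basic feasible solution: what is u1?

u1 is basic (row 1); its value is the RHS of that row, 7.

7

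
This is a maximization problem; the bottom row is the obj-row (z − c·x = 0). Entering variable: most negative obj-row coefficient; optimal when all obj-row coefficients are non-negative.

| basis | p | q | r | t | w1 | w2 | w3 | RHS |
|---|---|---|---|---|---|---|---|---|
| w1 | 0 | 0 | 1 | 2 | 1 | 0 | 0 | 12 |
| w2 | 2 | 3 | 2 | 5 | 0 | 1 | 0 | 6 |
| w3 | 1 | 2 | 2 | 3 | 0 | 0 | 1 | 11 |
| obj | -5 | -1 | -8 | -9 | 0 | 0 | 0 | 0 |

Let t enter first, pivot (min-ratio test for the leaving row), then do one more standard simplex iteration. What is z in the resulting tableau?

Ratio test on column t — row 1: 12/2 = 6; row 2: 6/5 = 6/5; row 3: 11/3 = 11/3. Minimum is 6/5 at row 2 (w2 leaves); pivot element 5.
Pivot on row 2; the obj-row RHS becomes 0 − (-9)·(6/5) = 54/5.
Next entering variable (most negative obj-row entry -22/5): r.
Ratio test on column r — row 1: (48/5)/(1/5) = 48; row 2: (6/5)/(2/5) = 3; row 3: (37/5)/(4/5) = 37/4. Minimum is 3 at row 2 (t leaves); pivot element 2/5.
After the second pivot the obj-row RHS is 54/5 − (-22/5)·3 = 24.

24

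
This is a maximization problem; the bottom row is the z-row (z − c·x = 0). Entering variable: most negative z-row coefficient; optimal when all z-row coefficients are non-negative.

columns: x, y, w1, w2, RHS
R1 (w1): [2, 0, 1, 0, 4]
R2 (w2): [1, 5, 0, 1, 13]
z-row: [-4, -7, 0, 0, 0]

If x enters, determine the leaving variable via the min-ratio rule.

Column x entries and ratios — w1: 4/2 = 2; w2: 13/1 = 13.
Smallest ratio is 2 in the row of w1, so w1 leaves.

w1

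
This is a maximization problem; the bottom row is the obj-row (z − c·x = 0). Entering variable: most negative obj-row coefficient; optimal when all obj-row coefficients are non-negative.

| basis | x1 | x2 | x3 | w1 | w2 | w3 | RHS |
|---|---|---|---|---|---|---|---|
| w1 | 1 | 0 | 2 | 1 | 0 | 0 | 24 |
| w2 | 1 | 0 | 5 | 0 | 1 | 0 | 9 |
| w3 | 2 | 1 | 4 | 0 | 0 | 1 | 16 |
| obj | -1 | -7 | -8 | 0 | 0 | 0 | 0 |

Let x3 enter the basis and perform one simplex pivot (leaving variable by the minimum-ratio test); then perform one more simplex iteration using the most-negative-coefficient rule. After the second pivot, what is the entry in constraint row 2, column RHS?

9/5

Ratio test on column x3 — row 1: 24/2 = 12; row 2: 9/5 = 9/5; row 3: 16/4 = 4. Minimum is 9/5 at row 2 (w2 leaves); pivot element 5.
Divide row 2 by 5; eliminate column x3 from the other rows.
Second iteration: most negative obj-row entry is -7 in column x2, so x2 enters.
Ratio test on column x2 — row 1: entry 0 ≤ 0; row 2: entry 0 ≤ 0; row 3: (44/5)/1 = 44/5. Minimum is 44/5 at row 3 (w3 leaves); pivot element 1.
Divide row 3 by 1; eliminate column x2 from the other rows.
After both pivots, the entry at constraint row 2, column RHS is 9/5.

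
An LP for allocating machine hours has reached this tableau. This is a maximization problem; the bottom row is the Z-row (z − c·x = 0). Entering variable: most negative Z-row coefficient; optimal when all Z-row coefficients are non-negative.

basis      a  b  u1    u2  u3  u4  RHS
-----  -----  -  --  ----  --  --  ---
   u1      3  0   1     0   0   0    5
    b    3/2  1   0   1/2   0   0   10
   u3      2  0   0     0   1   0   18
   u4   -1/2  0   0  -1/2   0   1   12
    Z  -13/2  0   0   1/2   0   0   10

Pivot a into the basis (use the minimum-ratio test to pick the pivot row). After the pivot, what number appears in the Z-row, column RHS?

125/6

Ratio test on column a — row 1: 5/3 = 5/3; row 2: 10/(3/2) = 20/3; row 3: 18/2 = 9; row 4: entry -1/2 ≤ 0. Minimum is 5/3 at row 1 (u1 leaves); pivot element 3.
Divide row 1 by 3; eliminate column a from the other rows.
Z-row update in column RHS: 10 − (-13/2)·(5/3) = 125/6.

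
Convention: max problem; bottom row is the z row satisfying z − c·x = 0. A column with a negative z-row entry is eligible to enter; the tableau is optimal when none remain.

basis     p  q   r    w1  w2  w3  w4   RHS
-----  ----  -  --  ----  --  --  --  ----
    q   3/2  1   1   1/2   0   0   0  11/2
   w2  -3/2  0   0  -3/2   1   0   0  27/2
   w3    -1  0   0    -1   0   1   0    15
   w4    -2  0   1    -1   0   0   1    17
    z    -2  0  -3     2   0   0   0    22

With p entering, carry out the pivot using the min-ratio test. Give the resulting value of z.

88/3

Ratio test on column p — row 1: (11/2)/(3/2) = 11/3; row 2: entry -3/2 ≤ 0; row 3: entry -1 ≤ 0; row 4: entry -2 ≤ 0. Minimum is 11/3 at row 1 (q leaves); pivot element 3/2.
Pivot on row 1; the z-row RHS becomes 22 − (-2)·(11/3) = 88/3.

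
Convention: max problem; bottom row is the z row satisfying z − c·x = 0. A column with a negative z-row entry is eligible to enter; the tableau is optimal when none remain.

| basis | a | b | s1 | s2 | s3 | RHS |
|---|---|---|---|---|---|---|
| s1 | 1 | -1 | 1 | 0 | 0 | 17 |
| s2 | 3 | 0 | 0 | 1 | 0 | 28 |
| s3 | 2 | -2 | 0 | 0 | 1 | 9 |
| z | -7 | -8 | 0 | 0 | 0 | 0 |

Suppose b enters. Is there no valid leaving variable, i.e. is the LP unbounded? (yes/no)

yes

Every constraint-row entry in column b is ≤ 0, so increasing b is unbounded.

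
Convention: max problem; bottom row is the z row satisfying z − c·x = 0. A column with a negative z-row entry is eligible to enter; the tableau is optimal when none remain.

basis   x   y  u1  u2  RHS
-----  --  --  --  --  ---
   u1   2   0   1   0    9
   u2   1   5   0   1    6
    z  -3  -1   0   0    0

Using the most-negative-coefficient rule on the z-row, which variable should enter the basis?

x

Negative z-row entries: x: -3, y: -1.
The most negative is -3 in column x, so x enters.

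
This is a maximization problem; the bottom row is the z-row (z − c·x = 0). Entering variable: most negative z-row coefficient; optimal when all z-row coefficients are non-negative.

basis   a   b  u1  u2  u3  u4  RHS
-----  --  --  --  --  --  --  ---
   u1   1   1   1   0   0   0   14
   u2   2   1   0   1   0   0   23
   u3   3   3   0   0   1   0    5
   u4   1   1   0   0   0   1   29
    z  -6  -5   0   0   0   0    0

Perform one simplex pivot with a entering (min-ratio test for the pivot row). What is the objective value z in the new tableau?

10

Ratio test on column a — row 1: 14/1 = 14; row 2: 23/2 = 23/2; row 3: 5/3 = 5/3; row 4: 29/1 = 29. Minimum is 5/3 at row 3 (u3 leaves); pivot element 3.
Pivot on row 3; the z-row RHS becomes 0 − (-6)·(5/3) = 10.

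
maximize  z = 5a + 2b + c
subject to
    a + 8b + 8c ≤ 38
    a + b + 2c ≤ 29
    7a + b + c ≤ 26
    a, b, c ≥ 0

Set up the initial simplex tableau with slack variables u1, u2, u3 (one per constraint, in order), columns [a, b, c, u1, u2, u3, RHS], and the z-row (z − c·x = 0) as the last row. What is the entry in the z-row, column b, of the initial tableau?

The z-row carries the negated objective coefficients: the b entry is -2.

-2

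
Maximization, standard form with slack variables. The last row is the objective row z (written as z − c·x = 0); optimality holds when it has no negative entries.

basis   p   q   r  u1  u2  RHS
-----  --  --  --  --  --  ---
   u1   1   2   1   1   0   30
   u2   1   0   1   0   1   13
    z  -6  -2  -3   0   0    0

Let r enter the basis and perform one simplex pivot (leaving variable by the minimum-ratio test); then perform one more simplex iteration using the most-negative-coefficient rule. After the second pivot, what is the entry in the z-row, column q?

-2

Ratio test on column r — row 1: 30/1 = 30; row 2: 13/1 = 13. Minimum is 13 at row 2 (u2 leaves); pivot element 1.
Divide row 2 by 1; eliminate column r from the other rows.
Second iteration: most negative z-row entry is -3 in column p, so p enters.
Ratio test on column p — row 1: entry 0 ≤ 0; row 2: 13/1 = 13. Minimum is 13 at row 2 (r leaves); pivot element 1.
Divide row 2 by 1; eliminate column p from the other rows.
After both pivots, the entry at the z-row, column q is -2.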